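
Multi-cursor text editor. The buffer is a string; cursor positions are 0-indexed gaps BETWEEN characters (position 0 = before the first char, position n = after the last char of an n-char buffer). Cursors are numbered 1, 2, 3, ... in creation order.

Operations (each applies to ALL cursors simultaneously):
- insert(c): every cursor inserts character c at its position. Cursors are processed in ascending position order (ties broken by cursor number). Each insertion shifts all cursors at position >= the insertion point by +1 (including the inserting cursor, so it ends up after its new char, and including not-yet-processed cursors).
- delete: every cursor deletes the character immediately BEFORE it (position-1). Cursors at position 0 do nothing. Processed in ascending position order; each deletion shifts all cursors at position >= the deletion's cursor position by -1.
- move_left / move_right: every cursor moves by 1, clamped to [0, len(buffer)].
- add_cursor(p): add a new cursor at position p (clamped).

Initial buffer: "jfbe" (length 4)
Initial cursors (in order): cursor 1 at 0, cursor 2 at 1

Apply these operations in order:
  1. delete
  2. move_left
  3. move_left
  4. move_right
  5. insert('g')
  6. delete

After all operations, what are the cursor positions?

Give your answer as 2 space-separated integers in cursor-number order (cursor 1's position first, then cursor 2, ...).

After op 1 (delete): buffer="fbe" (len 3), cursors c1@0 c2@0, authorship ...
After op 2 (move_left): buffer="fbe" (len 3), cursors c1@0 c2@0, authorship ...
After op 3 (move_left): buffer="fbe" (len 3), cursors c1@0 c2@0, authorship ...
After op 4 (move_right): buffer="fbe" (len 3), cursors c1@1 c2@1, authorship ...
After op 5 (insert('g')): buffer="fggbe" (len 5), cursors c1@3 c2@3, authorship .12..
After op 6 (delete): buffer="fbe" (len 3), cursors c1@1 c2@1, authorship ...

Answer: 1 1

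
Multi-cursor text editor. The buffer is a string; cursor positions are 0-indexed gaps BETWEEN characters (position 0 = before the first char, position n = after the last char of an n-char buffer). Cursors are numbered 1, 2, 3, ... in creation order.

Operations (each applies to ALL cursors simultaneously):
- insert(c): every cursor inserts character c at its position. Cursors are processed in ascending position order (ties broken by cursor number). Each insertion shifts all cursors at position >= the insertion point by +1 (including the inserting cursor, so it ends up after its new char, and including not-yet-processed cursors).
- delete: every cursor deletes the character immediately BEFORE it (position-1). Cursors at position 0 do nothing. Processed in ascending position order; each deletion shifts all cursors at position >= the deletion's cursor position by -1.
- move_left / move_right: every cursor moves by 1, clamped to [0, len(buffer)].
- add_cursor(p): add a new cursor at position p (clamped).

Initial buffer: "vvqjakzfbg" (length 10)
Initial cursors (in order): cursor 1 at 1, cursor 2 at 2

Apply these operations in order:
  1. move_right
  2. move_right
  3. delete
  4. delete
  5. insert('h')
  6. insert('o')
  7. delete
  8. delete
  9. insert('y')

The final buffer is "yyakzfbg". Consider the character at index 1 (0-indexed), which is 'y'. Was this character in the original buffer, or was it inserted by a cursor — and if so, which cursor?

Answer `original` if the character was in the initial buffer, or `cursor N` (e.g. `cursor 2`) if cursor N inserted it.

After op 1 (move_right): buffer="vvqjakzfbg" (len 10), cursors c1@2 c2@3, authorship ..........
After op 2 (move_right): buffer="vvqjakzfbg" (len 10), cursors c1@3 c2@4, authorship ..........
After op 3 (delete): buffer="vvakzfbg" (len 8), cursors c1@2 c2@2, authorship ........
After op 4 (delete): buffer="akzfbg" (len 6), cursors c1@0 c2@0, authorship ......
After op 5 (insert('h')): buffer="hhakzfbg" (len 8), cursors c1@2 c2@2, authorship 12......
After op 6 (insert('o')): buffer="hhooakzfbg" (len 10), cursors c1@4 c2@4, authorship 1212......
After op 7 (delete): buffer="hhakzfbg" (len 8), cursors c1@2 c2@2, authorship 12......
After op 8 (delete): buffer="akzfbg" (len 6), cursors c1@0 c2@0, authorship ......
After op 9 (insert('y')): buffer="yyakzfbg" (len 8), cursors c1@2 c2@2, authorship 12......
Authorship (.=original, N=cursor N): 1 2 . . . . . .
Index 1: author = 2

Answer: cursor 2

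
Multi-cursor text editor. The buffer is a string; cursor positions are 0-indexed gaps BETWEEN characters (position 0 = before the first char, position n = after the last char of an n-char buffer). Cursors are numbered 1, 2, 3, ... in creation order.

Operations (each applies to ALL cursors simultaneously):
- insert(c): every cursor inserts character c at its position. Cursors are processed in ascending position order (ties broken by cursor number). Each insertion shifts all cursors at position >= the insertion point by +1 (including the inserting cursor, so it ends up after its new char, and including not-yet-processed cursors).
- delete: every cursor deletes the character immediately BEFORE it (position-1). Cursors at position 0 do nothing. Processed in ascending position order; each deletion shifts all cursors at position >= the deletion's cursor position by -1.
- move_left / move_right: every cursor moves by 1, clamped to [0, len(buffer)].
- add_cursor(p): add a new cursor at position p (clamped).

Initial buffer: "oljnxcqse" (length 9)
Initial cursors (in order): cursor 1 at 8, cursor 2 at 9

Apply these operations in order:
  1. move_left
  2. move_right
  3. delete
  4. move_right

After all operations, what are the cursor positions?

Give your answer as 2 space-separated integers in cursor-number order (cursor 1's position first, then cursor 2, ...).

After op 1 (move_left): buffer="oljnxcqse" (len 9), cursors c1@7 c2@8, authorship .........
After op 2 (move_right): buffer="oljnxcqse" (len 9), cursors c1@8 c2@9, authorship .........
After op 3 (delete): buffer="oljnxcq" (len 7), cursors c1@7 c2@7, authorship .......
After op 4 (move_right): buffer="oljnxcq" (len 7), cursors c1@7 c2@7, authorship .......

Answer: 7 7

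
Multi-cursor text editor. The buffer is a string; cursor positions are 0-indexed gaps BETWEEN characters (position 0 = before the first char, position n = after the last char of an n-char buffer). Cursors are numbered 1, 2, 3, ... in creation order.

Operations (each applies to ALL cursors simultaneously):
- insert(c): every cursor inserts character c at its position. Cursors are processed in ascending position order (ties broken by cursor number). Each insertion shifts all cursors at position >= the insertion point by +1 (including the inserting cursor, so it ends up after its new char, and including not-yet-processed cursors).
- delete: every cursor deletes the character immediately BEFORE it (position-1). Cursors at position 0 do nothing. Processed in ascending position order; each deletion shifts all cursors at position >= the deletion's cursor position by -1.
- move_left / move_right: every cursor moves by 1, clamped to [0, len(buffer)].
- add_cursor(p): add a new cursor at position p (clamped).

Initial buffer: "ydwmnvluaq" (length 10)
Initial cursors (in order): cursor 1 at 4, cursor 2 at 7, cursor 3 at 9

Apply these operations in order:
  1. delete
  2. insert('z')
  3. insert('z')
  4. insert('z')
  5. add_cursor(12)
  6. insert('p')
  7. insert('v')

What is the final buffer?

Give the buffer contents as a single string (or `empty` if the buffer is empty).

After op 1 (delete): buffer="ydwnvuq" (len 7), cursors c1@3 c2@5 c3@6, authorship .......
After op 2 (insert('z')): buffer="ydwznvzuzq" (len 10), cursors c1@4 c2@7 c3@9, authorship ...1..2.3.
After op 3 (insert('z')): buffer="ydwzznvzzuzzq" (len 13), cursors c1@5 c2@9 c3@12, authorship ...11..22.33.
After op 4 (insert('z')): buffer="ydwzzznvzzzuzzzq" (len 16), cursors c1@6 c2@11 c3@15, authorship ...111..222.333.
After op 5 (add_cursor(12)): buffer="ydwzzznvzzzuzzzq" (len 16), cursors c1@6 c2@11 c4@12 c3@15, authorship ...111..222.333.
After op 6 (insert('p')): buffer="ydwzzzpnvzzzpupzzzpq" (len 20), cursors c1@7 c2@13 c4@15 c3@19, authorship ...1111..2222.43333.
After op 7 (insert('v')): buffer="ydwzzzpvnvzzzpvupvzzzpvq" (len 24), cursors c1@8 c2@15 c4@18 c3@23, authorship ...11111..22222.4433333.

Answer: ydwzzzpvnvzzzpvupvzzzpvq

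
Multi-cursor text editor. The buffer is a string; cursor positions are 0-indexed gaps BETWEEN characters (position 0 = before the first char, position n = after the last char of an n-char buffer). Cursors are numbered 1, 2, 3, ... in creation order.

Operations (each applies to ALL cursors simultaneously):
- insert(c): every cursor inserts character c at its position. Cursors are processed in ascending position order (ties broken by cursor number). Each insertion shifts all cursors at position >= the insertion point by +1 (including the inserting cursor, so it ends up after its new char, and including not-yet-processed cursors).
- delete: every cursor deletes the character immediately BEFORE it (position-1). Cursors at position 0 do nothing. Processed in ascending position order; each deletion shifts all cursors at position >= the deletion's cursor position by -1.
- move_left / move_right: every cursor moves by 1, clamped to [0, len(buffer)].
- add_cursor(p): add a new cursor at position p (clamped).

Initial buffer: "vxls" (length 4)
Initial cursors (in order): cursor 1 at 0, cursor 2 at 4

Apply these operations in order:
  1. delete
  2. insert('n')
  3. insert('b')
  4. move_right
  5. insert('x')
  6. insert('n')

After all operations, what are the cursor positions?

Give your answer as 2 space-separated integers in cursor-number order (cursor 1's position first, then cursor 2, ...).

After op 1 (delete): buffer="vxl" (len 3), cursors c1@0 c2@3, authorship ...
After op 2 (insert('n')): buffer="nvxln" (len 5), cursors c1@1 c2@5, authorship 1...2
After op 3 (insert('b')): buffer="nbvxlnb" (len 7), cursors c1@2 c2@7, authorship 11...22
After op 4 (move_right): buffer="nbvxlnb" (len 7), cursors c1@3 c2@7, authorship 11...22
After op 5 (insert('x')): buffer="nbvxxlnbx" (len 9), cursors c1@4 c2@9, authorship 11.1..222
After op 6 (insert('n')): buffer="nbvxnxlnbxn" (len 11), cursors c1@5 c2@11, authorship 11.11..2222

Answer: 5 11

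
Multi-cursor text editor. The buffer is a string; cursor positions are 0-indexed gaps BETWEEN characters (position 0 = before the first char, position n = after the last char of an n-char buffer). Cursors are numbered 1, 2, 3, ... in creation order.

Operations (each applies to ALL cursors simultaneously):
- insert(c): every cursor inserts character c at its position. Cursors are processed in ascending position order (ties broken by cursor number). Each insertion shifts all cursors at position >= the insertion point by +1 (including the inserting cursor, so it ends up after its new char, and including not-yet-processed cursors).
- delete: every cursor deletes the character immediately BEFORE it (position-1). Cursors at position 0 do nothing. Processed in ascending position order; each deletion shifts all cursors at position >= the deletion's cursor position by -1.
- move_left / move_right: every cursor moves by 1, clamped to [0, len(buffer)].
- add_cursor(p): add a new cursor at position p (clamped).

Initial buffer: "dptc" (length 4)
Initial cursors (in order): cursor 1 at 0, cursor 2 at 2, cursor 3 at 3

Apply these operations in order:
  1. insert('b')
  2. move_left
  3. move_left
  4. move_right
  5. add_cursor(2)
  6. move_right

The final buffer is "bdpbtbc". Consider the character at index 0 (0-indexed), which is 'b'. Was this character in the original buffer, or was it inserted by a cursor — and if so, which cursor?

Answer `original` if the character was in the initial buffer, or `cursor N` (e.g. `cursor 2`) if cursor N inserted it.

After op 1 (insert('b')): buffer="bdpbtbc" (len 7), cursors c1@1 c2@4 c3@6, authorship 1..2.3.
After op 2 (move_left): buffer="bdpbtbc" (len 7), cursors c1@0 c2@3 c3@5, authorship 1..2.3.
After op 3 (move_left): buffer="bdpbtbc" (len 7), cursors c1@0 c2@2 c3@4, authorship 1..2.3.
After op 4 (move_right): buffer="bdpbtbc" (len 7), cursors c1@1 c2@3 c3@5, authorship 1..2.3.
After op 5 (add_cursor(2)): buffer="bdpbtbc" (len 7), cursors c1@1 c4@2 c2@3 c3@5, authorship 1..2.3.
After op 6 (move_right): buffer="bdpbtbc" (len 7), cursors c1@2 c4@3 c2@4 c3@6, authorship 1..2.3.
Authorship (.=original, N=cursor N): 1 . . 2 . 3 .
Index 0: author = 1

Answer: cursor 1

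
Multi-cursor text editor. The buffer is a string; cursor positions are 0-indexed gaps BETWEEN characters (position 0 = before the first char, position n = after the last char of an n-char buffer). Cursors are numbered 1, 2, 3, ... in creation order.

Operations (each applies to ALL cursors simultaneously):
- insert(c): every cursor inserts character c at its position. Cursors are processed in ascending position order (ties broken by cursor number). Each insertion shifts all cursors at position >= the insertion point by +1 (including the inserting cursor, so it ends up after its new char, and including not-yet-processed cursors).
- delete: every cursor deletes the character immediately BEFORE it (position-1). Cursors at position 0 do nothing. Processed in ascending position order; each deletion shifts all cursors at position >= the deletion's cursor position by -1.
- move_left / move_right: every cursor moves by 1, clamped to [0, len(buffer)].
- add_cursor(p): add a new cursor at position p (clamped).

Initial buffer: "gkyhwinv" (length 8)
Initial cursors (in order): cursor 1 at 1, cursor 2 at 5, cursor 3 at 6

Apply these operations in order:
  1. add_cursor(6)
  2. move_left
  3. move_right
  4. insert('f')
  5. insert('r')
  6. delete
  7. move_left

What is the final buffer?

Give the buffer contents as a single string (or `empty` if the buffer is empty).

Answer: gfkyhwfiffnv

Derivation:
After op 1 (add_cursor(6)): buffer="gkyhwinv" (len 8), cursors c1@1 c2@5 c3@6 c4@6, authorship ........
After op 2 (move_left): buffer="gkyhwinv" (len 8), cursors c1@0 c2@4 c3@5 c4@5, authorship ........
After op 3 (move_right): buffer="gkyhwinv" (len 8), cursors c1@1 c2@5 c3@6 c4@6, authorship ........
After op 4 (insert('f')): buffer="gfkyhwfiffnv" (len 12), cursors c1@2 c2@7 c3@10 c4@10, authorship .1....2.34..
After op 5 (insert('r')): buffer="gfrkyhwfriffrrnv" (len 16), cursors c1@3 c2@9 c3@14 c4@14, authorship .11....22.3434..
After op 6 (delete): buffer="gfkyhwfiffnv" (len 12), cursors c1@2 c2@7 c3@10 c4@10, authorship .1....2.34..
After op 7 (move_left): buffer="gfkyhwfiffnv" (len 12), cursors c1@1 c2@6 c3@9 c4@9, authorship .1....2.34..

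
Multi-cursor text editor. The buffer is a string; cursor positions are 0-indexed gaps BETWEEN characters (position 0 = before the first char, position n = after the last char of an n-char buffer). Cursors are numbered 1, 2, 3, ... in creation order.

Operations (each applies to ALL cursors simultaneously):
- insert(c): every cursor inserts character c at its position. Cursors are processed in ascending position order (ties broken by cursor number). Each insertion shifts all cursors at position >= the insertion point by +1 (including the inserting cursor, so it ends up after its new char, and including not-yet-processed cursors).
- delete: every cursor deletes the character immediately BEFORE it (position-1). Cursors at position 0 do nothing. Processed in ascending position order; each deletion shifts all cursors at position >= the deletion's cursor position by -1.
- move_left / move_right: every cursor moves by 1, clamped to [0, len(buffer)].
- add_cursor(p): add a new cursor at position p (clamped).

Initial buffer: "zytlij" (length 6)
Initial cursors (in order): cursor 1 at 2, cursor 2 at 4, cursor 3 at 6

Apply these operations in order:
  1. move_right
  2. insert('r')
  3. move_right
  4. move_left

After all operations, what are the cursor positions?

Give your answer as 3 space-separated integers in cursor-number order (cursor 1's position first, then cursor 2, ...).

After op 1 (move_right): buffer="zytlij" (len 6), cursors c1@3 c2@5 c3@6, authorship ......
After op 2 (insert('r')): buffer="zytrlirjr" (len 9), cursors c1@4 c2@7 c3@9, authorship ...1..2.3
After op 3 (move_right): buffer="zytrlirjr" (len 9), cursors c1@5 c2@8 c3@9, authorship ...1..2.3
After op 4 (move_left): buffer="zytrlirjr" (len 9), cursors c1@4 c2@7 c3@8, authorship ...1..2.3

Answer: 4 7 8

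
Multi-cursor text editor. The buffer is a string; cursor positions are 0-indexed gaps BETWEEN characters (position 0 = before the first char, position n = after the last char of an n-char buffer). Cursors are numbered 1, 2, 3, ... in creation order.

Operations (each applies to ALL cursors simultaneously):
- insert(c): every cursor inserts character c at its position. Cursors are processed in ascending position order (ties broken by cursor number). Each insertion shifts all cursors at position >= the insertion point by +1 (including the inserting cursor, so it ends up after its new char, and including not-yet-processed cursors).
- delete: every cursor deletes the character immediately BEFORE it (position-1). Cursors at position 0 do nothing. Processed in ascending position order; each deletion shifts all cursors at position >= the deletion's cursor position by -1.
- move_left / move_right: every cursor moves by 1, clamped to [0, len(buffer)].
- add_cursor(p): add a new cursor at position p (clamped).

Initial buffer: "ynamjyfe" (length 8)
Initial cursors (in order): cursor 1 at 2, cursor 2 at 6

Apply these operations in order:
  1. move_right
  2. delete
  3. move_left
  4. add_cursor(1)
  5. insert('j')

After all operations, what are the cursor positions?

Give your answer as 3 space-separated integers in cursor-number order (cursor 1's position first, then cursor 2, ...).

Answer: 3 7 3

Derivation:
After op 1 (move_right): buffer="ynamjyfe" (len 8), cursors c1@3 c2@7, authorship ........
After op 2 (delete): buffer="ynmjye" (len 6), cursors c1@2 c2@5, authorship ......
After op 3 (move_left): buffer="ynmjye" (len 6), cursors c1@1 c2@4, authorship ......
After op 4 (add_cursor(1)): buffer="ynmjye" (len 6), cursors c1@1 c3@1 c2@4, authorship ......
After op 5 (insert('j')): buffer="yjjnmjjye" (len 9), cursors c1@3 c3@3 c2@7, authorship .13...2..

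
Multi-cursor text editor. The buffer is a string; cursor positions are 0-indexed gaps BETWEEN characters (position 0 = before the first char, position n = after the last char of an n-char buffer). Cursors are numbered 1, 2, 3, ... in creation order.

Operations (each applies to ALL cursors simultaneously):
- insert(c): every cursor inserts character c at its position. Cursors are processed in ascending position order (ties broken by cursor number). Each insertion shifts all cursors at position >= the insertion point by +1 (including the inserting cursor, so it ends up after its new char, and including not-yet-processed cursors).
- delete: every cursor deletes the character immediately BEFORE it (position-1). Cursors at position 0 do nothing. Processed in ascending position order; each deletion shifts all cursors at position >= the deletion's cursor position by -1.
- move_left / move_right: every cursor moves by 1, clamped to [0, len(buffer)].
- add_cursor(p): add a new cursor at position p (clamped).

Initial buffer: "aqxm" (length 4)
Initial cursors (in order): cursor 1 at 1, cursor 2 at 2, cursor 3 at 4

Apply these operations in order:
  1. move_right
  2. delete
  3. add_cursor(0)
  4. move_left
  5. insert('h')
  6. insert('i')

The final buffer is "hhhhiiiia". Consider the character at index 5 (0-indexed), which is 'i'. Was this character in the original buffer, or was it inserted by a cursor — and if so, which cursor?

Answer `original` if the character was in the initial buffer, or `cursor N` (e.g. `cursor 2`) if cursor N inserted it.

After op 1 (move_right): buffer="aqxm" (len 4), cursors c1@2 c2@3 c3@4, authorship ....
After op 2 (delete): buffer="a" (len 1), cursors c1@1 c2@1 c3@1, authorship .
After op 3 (add_cursor(0)): buffer="a" (len 1), cursors c4@0 c1@1 c2@1 c3@1, authorship .
After op 4 (move_left): buffer="a" (len 1), cursors c1@0 c2@0 c3@0 c4@0, authorship .
After op 5 (insert('h')): buffer="hhhha" (len 5), cursors c1@4 c2@4 c3@4 c4@4, authorship 1234.
After op 6 (insert('i')): buffer="hhhhiiiia" (len 9), cursors c1@8 c2@8 c3@8 c4@8, authorship 12341234.
Authorship (.=original, N=cursor N): 1 2 3 4 1 2 3 4 .
Index 5: author = 2

Answer: cursor 2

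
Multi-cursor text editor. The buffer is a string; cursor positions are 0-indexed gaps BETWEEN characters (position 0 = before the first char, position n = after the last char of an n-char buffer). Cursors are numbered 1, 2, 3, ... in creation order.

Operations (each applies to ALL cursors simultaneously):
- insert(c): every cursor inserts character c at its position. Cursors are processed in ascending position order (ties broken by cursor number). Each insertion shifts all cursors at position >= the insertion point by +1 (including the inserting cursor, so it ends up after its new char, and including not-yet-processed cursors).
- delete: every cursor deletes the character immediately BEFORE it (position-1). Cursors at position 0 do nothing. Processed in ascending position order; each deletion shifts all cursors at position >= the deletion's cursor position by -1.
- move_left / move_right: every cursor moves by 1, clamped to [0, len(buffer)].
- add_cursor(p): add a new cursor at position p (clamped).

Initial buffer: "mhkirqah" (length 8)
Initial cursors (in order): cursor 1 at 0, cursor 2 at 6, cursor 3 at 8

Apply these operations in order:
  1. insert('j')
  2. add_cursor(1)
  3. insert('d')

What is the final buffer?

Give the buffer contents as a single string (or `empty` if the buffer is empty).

After op 1 (insert('j')): buffer="jmhkirqjahj" (len 11), cursors c1@1 c2@8 c3@11, authorship 1......2..3
After op 2 (add_cursor(1)): buffer="jmhkirqjahj" (len 11), cursors c1@1 c4@1 c2@8 c3@11, authorship 1......2..3
After op 3 (insert('d')): buffer="jddmhkirqjdahjd" (len 15), cursors c1@3 c4@3 c2@11 c3@15, authorship 114......22..33

Answer: jddmhkirqjdahjd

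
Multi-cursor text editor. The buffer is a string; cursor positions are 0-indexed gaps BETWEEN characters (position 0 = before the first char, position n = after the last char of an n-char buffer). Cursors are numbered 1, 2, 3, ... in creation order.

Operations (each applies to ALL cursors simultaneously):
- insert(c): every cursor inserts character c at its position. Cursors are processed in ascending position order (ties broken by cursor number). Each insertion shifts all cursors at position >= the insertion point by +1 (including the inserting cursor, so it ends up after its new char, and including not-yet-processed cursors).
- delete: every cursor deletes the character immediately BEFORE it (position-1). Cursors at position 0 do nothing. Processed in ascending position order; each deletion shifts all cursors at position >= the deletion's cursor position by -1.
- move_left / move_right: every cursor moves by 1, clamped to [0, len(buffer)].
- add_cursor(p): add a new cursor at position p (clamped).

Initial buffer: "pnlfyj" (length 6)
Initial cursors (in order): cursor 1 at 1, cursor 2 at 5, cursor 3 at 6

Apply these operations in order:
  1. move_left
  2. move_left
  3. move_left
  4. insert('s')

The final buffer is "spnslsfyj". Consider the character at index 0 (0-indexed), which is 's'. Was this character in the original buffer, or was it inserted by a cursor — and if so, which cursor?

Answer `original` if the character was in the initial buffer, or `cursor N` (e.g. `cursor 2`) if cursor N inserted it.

Answer: cursor 1

Derivation:
After op 1 (move_left): buffer="pnlfyj" (len 6), cursors c1@0 c2@4 c3@5, authorship ......
After op 2 (move_left): buffer="pnlfyj" (len 6), cursors c1@0 c2@3 c3@4, authorship ......
After op 3 (move_left): buffer="pnlfyj" (len 6), cursors c1@0 c2@2 c3@3, authorship ......
After op 4 (insert('s')): buffer="spnslsfyj" (len 9), cursors c1@1 c2@4 c3@6, authorship 1..2.3...
Authorship (.=original, N=cursor N): 1 . . 2 . 3 . . .
Index 0: author = 1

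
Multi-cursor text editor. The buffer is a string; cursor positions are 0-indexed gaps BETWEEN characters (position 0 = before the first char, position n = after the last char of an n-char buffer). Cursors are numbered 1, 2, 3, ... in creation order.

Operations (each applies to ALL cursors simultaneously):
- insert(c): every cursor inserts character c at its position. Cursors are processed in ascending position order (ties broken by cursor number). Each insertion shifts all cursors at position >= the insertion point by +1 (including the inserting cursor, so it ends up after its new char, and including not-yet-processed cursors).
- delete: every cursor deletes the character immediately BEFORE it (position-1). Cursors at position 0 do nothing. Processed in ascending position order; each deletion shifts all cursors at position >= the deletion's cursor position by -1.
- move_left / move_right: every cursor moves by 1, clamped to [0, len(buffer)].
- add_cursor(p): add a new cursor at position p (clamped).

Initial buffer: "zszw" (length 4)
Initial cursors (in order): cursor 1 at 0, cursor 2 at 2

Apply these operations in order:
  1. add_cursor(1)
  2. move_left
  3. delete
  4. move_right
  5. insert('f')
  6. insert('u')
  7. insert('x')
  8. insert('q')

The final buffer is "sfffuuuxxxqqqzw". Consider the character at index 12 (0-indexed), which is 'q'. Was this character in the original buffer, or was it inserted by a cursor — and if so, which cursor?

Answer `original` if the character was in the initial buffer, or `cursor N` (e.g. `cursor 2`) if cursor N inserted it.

Answer: cursor 3

Derivation:
After op 1 (add_cursor(1)): buffer="zszw" (len 4), cursors c1@0 c3@1 c2@2, authorship ....
After op 2 (move_left): buffer="zszw" (len 4), cursors c1@0 c3@0 c2@1, authorship ....
After op 3 (delete): buffer="szw" (len 3), cursors c1@0 c2@0 c3@0, authorship ...
After op 4 (move_right): buffer="szw" (len 3), cursors c1@1 c2@1 c3@1, authorship ...
After op 5 (insert('f')): buffer="sfffzw" (len 6), cursors c1@4 c2@4 c3@4, authorship .123..
After op 6 (insert('u')): buffer="sfffuuuzw" (len 9), cursors c1@7 c2@7 c3@7, authorship .123123..
After op 7 (insert('x')): buffer="sfffuuuxxxzw" (len 12), cursors c1@10 c2@10 c3@10, authorship .123123123..
After op 8 (insert('q')): buffer="sfffuuuxxxqqqzw" (len 15), cursors c1@13 c2@13 c3@13, authorship .123123123123..
Authorship (.=original, N=cursor N): . 1 2 3 1 2 3 1 2 3 1 2 3 . .
Index 12: author = 3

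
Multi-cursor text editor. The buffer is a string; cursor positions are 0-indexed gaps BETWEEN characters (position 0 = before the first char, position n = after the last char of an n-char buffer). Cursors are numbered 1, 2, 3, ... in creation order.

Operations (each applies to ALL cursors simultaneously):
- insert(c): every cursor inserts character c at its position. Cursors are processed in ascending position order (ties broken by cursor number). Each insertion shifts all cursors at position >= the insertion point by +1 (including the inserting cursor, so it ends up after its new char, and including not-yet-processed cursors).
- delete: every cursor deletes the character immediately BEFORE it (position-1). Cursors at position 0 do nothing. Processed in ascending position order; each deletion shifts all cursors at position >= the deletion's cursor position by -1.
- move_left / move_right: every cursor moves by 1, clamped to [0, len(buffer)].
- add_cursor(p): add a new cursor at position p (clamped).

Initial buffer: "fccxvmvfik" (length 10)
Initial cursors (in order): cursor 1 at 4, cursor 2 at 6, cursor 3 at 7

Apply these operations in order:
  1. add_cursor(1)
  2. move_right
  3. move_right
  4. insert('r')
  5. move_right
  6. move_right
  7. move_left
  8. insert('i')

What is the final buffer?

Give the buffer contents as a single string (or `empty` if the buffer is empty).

Answer: fccrxivmrvifriirik

Derivation:
After op 1 (add_cursor(1)): buffer="fccxvmvfik" (len 10), cursors c4@1 c1@4 c2@6 c3@7, authorship ..........
After op 2 (move_right): buffer="fccxvmvfik" (len 10), cursors c4@2 c1@5 c2@7 c3@8, authorship ..........
After op 3 (move_right): buffer="fccxvmvfik" (len 10), cursors c4@3 c1@6 c2@8 c3@9, authorship ..........
After op 4 (insert('r')): buffer="fccrxvmrvfrirk" (len 14), cursors c4@4 c1@8 c2@11 c3@13, authorship ...4...1..2.3.
After op 5 (move_right): buffer="fccrxvmrvfrirk" (len 14), cursors c4@5 c1@9 c2@12 c3@14, authorship ...4...1..2.3.
After op 6 (move_right): buffer="fccrxvmrvfrirk" (len 14), cursors c4@6 c1@10 c2@13 c3@14, authorship ...4...1..2.3.
After op 7 (move_left): buffer="fccrxvmrvfrirk" (len 14), cursors c4@5 c1@9 c2@12 c3@13, authorship ...4...1..2.3.
After op 8 (insert('i')): buffer="fccrxivmrvifriirik" (len 18), cursors c4@6 c1@11 c2@15 c3@17, authorship ...4.4..1.1.2.233.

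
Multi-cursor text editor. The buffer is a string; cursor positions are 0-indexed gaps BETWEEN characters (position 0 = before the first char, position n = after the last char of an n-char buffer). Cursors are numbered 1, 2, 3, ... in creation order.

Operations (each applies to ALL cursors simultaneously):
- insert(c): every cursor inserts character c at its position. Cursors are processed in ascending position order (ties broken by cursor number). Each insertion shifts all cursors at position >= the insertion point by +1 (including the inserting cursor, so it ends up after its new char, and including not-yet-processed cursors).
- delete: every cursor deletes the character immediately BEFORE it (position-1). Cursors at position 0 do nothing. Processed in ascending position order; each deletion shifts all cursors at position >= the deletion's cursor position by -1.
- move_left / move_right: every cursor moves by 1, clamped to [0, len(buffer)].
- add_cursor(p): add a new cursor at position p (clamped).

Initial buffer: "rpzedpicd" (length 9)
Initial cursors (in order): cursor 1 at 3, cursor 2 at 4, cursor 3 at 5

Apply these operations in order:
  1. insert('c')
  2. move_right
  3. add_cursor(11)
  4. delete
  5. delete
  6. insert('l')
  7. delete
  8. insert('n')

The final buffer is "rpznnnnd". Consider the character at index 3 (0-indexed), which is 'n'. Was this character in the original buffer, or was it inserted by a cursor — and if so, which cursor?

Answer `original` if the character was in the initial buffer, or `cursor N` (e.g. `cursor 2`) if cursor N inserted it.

Answer: cursor 1

Derivation:
After op 1 (insert('c')): buffer="rpzcecdcpicd" (len 12), cursors c1@4 c2@6 c3@8, authorship ...1.2.3....
After op 2 (move_right): buffer="rpzcecdcpicd" (len 12), cursors c1@5 c2@7 c3@9, authorship ...1.2.3....
After op 3 (add_cursor(11)): buffer="rpzcecdcpicd" (len 12), cursors c1@5 c2@7 c3@9 c4@11, authorship ...1.2.3....
After op 4 (delete): buffer="rpzcccid" (len 8), cursors c1@4 c2@5 c3@6 c4@7, authorship ...123..
After op 5 (delete): buffer="rpzd" (len 4), cursors c1@3 c2@3 c3@3 c4@3, authorship ....
After op 6 (insert('l')): buffer="rpzlllld" (len 8), cursors c1@7 c2@7 c3@7 c4@7, authorship ...1234.
After op 7 (delete): buffer="rpzd" (len 4), cursors c1@3 c2@3 c3@3 c4@3, authorship ....
After op 8 (insert('n')): buffer="rpznnnnd" (len 8), cursors c1@7 c2@7 c3@7 c4@7, authorship ...1234.
Authorship (.=original, N=cursor N): . . . 1 2 3 4 .
Index 3: author = 1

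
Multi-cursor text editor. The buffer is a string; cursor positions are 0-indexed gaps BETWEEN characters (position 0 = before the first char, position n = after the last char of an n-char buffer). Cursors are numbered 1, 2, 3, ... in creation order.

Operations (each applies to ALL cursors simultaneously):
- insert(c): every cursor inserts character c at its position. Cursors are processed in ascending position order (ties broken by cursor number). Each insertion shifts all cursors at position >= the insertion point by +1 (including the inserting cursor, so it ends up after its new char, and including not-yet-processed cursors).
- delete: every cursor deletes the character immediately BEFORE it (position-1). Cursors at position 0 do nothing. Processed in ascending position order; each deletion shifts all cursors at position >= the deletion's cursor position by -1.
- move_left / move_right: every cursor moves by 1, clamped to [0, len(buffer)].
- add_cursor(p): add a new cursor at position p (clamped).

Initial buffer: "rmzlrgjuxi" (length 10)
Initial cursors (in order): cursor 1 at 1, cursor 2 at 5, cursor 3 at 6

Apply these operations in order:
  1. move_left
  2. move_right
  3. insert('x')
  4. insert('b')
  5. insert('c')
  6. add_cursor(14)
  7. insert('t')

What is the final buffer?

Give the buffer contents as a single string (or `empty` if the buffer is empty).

Answer: rxbctmzlrxbctgxbtctjuxi

Derivation:
After op 1 (move_left): buffer="rmzlrgjuxi" (len 10), cursors c1@0 c2@4 c3@5, authorship ..........
After op 2 (move_right): buffer="rmzlrgjuxi" (len 10), cursors c1@1 c2@5 c3@6, authorship ..........
After op 3 (insert('x')): buffer="rxmzlrxgxjuxi" (len 13), cursors c1@2 c2@7 c3@9, authorship .1....2.3....
After op 4 (insert('b')): buffer="rxbmzlrxbgxbjuxi" (len 16), cursors c1@3 c2@9 c3@12, authorship .11....22.33....
After op 5 (insert('c')): buffer="rxbcmzlrxbcgxbcjuxi" (len 19), cursors c1@4 c2@11 c3@15, authorship .111....222.333....
After op 6 (add_cursor(14)): buffer="rxbcmzlrxbcgxbcjuxi" (len 19), cursors c1@4 c2@11 c4@14 c3@15, authorship .111....222.333....
After op 7 (insert('t')): buffer="rxbctmzlrxbctgxbtctjuxi" (len 23), cursors c1@5 c2@13 c4@17 c3@19, authorship .1111....2222.33433....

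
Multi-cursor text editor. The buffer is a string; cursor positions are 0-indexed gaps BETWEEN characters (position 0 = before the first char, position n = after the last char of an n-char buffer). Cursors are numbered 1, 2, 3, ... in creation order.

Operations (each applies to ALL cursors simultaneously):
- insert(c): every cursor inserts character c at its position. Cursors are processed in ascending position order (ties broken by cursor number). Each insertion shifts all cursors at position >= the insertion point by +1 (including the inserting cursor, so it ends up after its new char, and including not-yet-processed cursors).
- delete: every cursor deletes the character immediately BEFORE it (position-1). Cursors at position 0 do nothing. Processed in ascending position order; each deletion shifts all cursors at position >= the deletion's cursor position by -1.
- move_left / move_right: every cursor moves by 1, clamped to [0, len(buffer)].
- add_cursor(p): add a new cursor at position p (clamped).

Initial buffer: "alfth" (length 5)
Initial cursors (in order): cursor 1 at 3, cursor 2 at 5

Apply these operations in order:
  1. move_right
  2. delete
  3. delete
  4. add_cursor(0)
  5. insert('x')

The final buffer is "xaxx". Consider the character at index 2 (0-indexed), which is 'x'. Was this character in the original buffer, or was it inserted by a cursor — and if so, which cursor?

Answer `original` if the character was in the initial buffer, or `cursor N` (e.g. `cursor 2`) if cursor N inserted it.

Answer: cursor 1

Derivation:
After op 1 (move_right): buffer="alfth" (len 5), cursors c1@4 c2@5, authorship .....
After op 2 (delete): buffer="alf" (len 3), cursors c1@3 c2@3, authorship ...
After op 3 (delete): buffer="a" (len 1), cursors c1@1 c2@1, authorship .
After op 4 (add_cursor(0)): buffer="a" (len 1), cursors c3@0 c1@1 c2@1, authorship .
After op 5 (insert('x')): buffer="xaxx" (len 4), cursors c3@1 c1@4 c2@4, authorship 3.12
Authorship (.=original, N=cursor N): 3 . 1 2
Index 2: author = 1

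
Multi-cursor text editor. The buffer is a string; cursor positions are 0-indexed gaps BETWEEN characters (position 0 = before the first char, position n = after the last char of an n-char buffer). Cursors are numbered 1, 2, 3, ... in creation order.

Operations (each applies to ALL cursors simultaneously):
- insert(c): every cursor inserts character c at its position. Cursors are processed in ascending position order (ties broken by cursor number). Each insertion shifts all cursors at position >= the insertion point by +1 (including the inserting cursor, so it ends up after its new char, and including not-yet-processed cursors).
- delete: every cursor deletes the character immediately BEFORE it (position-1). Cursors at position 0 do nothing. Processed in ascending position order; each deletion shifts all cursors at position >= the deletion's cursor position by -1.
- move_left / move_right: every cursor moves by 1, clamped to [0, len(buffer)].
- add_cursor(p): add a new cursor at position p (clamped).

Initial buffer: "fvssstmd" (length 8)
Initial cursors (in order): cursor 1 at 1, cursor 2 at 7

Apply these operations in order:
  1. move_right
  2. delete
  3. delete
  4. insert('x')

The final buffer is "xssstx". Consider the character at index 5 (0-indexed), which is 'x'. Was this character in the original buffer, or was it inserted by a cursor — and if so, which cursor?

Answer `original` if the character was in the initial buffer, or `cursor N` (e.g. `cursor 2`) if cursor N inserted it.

Answer: cursor 2

Derivation:
After op 1 (move_right): buffer="fvssstmd" (len 8), cursors c1@2 c2@8, authorship ........
After op 2 (delete): buffer="fssstm" (len 6), cursors c1@1 c2@6, authorship ......
After op 3 (delete): buffer="ssst" (len 4), cursors c1@0 c2@4, authorship ....
After op 4 (insert('x')): buffer="xssstx" (len 6), cursors c1@1 c2@6, authorship 1....2
Authorship (.=original, N=cursor N): 1 . . . . 2
Index 5: author = 2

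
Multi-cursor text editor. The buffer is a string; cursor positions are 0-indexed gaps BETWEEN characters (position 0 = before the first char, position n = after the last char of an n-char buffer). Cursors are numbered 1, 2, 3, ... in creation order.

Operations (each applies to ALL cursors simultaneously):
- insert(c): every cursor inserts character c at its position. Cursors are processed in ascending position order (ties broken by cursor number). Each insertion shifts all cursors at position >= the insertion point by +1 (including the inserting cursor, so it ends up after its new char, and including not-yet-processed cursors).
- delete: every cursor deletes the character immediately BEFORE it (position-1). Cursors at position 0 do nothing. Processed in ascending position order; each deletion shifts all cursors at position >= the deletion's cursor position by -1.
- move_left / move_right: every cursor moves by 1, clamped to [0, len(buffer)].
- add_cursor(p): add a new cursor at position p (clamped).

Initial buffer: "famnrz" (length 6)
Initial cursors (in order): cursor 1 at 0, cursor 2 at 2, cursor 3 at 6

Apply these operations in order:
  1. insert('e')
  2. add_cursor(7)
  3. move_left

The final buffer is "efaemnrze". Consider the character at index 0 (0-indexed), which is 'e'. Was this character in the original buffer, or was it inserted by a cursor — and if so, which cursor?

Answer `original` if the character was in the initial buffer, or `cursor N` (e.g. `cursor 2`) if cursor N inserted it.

After op 1 (insert('e')): buffer="efaemnrze" (len 9), cursors c1@1 c2@4 c3@9, authorship 1..2....3
After op 2 (add_cursor(7)): buffer="efaemnrze" (len 9), cursors c1@1 c2@4 c4@7 c3@9, authorship 1..2....3
After op 3 (move_left): buffer="efaemnrze" (len 9), cursors c1@0 c2@3 c4@6 c3@8, authorship 1..2....3
Authorship (.=original, N=cursor N): 1 . . 2 . . . . 3
Index 0: author = 1

Answer: cursor 1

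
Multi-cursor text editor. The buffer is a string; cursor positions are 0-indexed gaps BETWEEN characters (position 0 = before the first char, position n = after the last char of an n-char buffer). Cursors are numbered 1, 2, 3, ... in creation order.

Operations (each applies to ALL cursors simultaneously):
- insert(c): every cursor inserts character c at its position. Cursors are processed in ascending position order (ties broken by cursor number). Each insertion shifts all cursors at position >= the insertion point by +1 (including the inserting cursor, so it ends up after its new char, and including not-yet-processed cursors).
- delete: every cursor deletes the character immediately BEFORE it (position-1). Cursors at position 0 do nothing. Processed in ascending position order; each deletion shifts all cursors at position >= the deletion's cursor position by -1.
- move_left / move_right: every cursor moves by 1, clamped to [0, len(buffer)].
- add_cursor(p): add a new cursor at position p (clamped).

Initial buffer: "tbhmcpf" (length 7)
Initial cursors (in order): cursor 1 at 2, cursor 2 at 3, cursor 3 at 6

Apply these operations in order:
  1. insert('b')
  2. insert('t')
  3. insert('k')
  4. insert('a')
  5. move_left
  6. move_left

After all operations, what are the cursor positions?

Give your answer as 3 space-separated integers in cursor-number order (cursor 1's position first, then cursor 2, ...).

Answer: 4 9 16

Derivation:
After op 1 (insert('b')): buffer="tbbhbmcpbf" (len 10), cursors c1@3 c2@5 c3@9, authorship ..1.2...3.
After op 2 (insert('t')): buffer="tbbthbtmcpbtf" (len 13), cursors c1@4 c2@7 c3@12, authorship ..11.22...33.
After op 3 (insert('k')): buffer="tbbtkhbtkmcpbtkf" (len 16), cursors c1@5 c2@9 c3@15, authorship ..111.222...333.
After op 4 (insert('a')): buffer="tbbtkahbtkamcpbtkaf" (len 19), cursors c1@6 c2@11 c3@18, authorship ..1111.2222...3333.
After op 5 (move_left): buffer="tbbtkahbtkamcpbtkaf" (len 19), cursors c1@5 c2@10 c3@17, authorship ..1111.2222...3333.
After op 6 (move_left): buffer="tbbtkahbtkamcpbtkaf" (len 19), cursors c1@4 c2@9 c3@16, authorship ..1111.2222...3333.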